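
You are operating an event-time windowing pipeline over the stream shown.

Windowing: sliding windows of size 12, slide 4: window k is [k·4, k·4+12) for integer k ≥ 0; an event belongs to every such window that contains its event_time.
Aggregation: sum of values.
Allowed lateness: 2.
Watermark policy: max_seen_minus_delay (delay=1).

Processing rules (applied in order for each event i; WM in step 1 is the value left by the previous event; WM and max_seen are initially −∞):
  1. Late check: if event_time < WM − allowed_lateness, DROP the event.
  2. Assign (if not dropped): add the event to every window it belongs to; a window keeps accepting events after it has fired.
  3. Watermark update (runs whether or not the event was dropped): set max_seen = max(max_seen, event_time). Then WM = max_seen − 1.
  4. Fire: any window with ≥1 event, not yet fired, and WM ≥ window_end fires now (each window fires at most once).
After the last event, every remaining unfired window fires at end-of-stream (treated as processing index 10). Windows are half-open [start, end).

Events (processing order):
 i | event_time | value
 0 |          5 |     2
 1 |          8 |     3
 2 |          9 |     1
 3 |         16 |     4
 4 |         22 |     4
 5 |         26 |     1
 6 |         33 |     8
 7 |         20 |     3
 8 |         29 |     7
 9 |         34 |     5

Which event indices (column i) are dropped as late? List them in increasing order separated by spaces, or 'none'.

i=0 t=5 v=2: → [4,16),[0,12); WM=4
i=1 t=8 v=3: → [8,20),[4,16),[0,12); WM=7
i=2 t=9 v=1: → [8,20),[4,16),[0,12); WM=8
i=3 t=16 v=4: → [16,28),[12,24),[8,20); WM=15; [0,12) fires=6
i=4 t=22 v=4: → [20,32),[16,28),[12,24); WM=21; [4,16) fires=6 [8,20) fires=8
i=5 t=26 v=1: → [24,36),[20,32),[16,28); WM=25; [12,24) fires=8
i=6 t=33 v=8: → [32,44),[28,40),[24,36); WM=32; [16,28) fires=9 [20,32) fires=5
i=7 t=20 v=3: DROP (t<32-2); WM=32
i=8 t=29 v=7: DROP (t<32-2); WM=32
i=9 t=34 v=5: → [32,44),[28,40),[24,36); WM=33

7 8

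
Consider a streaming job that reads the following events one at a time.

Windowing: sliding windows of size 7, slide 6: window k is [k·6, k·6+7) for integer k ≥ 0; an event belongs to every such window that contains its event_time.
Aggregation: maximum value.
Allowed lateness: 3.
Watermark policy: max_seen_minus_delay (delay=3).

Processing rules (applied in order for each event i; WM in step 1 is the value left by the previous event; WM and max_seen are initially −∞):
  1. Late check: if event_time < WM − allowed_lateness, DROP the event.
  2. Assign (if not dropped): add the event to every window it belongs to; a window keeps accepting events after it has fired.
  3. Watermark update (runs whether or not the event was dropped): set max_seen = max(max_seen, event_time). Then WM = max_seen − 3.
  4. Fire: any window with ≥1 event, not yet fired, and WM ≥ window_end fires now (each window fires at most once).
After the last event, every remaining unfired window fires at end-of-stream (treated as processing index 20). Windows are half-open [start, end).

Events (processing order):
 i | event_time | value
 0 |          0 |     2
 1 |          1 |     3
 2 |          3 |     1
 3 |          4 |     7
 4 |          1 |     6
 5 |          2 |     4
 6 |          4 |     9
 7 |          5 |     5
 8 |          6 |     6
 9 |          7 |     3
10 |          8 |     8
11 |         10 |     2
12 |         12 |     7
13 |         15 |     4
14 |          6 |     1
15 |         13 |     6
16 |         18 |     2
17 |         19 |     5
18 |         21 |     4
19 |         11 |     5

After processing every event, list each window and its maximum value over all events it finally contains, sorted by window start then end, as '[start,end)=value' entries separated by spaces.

i=0 t=0 v=2: → [0,7); WM=-3
i=1 t=1 v=3: → [0,7); WM=-2
i=2 t=3 v=1: → [0,7); WM=0
i=3 t=4 v=7: → [0,7); WM=1
i=4 t=1 v=6: → [0,7); WM=1
i=5 t=2 v=4: → [0,7); WM=1
i=6 t=4 v=9: → [0,7); WM=1
i=7 t=5 v=5: → [0,7); WM=2
i=8 t=6 v=6: → [6,13),[0,7); WM=3
i=9 t=7 v=3: → [6,13); WM=4
i=10 t=8 v=8: → [6,13); WM=5
i=11 t=10 v=2: → [6,13); WM=7; [0,7) fires=9
i=12 t=12 v=7: → [12,19),[6,13); WM=9
i=13 t=15 v=4: → [12,19); WM=12
i=14 t=6 v=1: DROP (t<12-3); WM=12
i=15 t=13 v=6: → [12,19); WM=12
i=16 t=18 v=2: → [18,25),[12,19); WM=15; [6,13) fires=8
i=17 t=19 v=5: → [18,25); WM=16
i=18 t=21 v=4: → [18,25); WM=18
i=19 t=11 v=5: DROP (t<18-3); WM=18

[0,7)=9 [6,13)=8 [12,19)=7 [18,25)=5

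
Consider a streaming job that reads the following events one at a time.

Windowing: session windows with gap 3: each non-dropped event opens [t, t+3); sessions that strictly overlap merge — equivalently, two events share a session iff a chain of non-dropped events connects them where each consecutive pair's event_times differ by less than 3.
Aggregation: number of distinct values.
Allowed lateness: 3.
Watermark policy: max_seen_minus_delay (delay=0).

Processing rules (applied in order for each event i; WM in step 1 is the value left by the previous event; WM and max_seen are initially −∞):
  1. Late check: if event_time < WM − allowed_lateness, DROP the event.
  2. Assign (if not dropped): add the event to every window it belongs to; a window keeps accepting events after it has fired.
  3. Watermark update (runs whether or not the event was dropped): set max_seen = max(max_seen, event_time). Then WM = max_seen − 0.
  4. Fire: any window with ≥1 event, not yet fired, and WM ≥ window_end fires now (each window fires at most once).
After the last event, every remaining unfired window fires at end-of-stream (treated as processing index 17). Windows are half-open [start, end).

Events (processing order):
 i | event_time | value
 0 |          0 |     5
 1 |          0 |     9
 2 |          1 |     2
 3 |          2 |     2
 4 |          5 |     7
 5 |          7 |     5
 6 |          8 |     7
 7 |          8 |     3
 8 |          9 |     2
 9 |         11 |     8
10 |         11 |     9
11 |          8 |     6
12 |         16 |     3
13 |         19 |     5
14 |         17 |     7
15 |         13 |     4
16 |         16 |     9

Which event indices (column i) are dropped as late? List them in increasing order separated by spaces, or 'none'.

i=0 t=0 v=5: → [0,3); WM=0
i=1 t=0 v=9: → [0,3); WM=0
i=2 t=1 v=2: → [0,4); WM=1
i=3 t=2 v=2: → [0,5); WM=2
i=4 t=5 v=7: → [5,8); WM=5
i=5 t=7 v=5: → [5,10); WM=7
i=6 t=8 v=7: → [5,11); WM=8
i=7 t=8 v=3: → [5,11); WM=8
i=8 t=9 v=2: → [5,12); WM=9
i=9 t=11 v=8: → [5,14); WM=11
i=10 t=11 v=9: → [5,14); WM=11
i=11 t=8 v=6: → [5,14); WM=11
i=12 t=16 v=3: → [16,19); WM=16
i=13 t=19 v=5: → [19,22); WM=19
i=14 t=17 v=7: → [16,22); WM=19
i=15 t=13 v=4: DROP (t<19-3); WM=19
i=16 t=16 v=9: → [16,22); WM=19

15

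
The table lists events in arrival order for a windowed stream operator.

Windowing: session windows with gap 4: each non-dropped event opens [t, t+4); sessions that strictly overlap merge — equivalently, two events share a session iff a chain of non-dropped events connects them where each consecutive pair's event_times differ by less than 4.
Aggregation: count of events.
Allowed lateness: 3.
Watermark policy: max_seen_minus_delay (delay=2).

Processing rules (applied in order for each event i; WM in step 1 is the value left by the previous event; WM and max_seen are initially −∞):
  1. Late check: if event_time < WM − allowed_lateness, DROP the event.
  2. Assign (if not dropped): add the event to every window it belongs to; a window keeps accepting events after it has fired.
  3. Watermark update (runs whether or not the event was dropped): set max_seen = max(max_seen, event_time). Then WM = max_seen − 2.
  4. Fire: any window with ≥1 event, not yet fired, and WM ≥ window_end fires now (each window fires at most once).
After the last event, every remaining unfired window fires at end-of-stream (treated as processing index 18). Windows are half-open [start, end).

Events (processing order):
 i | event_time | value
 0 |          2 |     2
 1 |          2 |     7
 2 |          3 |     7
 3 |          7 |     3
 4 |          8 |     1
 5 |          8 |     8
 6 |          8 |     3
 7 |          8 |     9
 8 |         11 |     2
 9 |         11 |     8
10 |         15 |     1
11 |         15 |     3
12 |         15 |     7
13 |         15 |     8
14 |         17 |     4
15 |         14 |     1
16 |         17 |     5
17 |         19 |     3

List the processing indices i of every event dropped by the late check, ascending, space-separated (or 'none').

none

i=0 t=2 v=2: → [2,6); WM=0
i=1 t=2 v=7: → [2,6); WM=0
i=2 t=3 v=7: → [2,7); WM=1
i=3 t=7 v=3: → [7,11); WM=5
i=4 t=8 v=1: → [7,12); WM=6
i=5 t=8 v=8: → [7,12); WM=6
i=6 t=8 v=3: → [7,12); WM=6
i=7 t=8 v=9: → [7,12); WM=6
i=8 t=11 v=2: → [7,15); WM=9
i=9 t=11 v=8: → [7,15); WM=9
i=10 t=15 v=1: → [15,19); WM=13
i=11 t=15 v=3: → [15,19); WM=13
i=12 t=15 v=7: → [15,19); WM=13
i=13 t=15 v=8: → [15,19); WM=13
i=14 t=17 v=4: → [15,21); WM=15
i=15 t=14 v=1: → [7,21); WM=15
i=16 t=17 v=5: → [7,21); WM=15
i=17 t=19 v=3: → [7,23); WM=17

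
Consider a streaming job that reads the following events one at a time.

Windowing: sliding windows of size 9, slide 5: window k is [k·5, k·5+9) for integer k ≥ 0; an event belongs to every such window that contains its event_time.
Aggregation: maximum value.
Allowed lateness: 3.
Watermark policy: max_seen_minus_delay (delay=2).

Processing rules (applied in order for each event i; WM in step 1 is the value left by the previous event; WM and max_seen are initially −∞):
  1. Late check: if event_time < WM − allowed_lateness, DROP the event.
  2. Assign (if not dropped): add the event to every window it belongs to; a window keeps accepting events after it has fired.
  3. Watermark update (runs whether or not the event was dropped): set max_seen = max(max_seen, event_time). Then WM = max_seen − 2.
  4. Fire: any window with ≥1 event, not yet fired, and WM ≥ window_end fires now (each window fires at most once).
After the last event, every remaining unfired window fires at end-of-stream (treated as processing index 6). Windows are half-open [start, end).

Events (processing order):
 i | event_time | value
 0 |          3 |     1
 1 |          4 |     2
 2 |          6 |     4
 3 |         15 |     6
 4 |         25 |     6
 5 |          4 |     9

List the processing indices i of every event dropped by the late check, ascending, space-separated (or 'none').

i=0 t=3 v=1: → [0,9); WM=1
i=1 t=4 v=2: → [0,9); WM=2
i=2 t=6 v=4: → [5,14),[0,9); WM=4
i=3 t=15 v=6: → [15,24),[10,19); WM=13; [0,9) fires=4
i=4 t=25 v=6: → [25,34),[20,29); WM=23; [5,14) fires=4 [10,19) fires=6
i=5 t=4 v=9: DROP (t<23-3); WM=23

5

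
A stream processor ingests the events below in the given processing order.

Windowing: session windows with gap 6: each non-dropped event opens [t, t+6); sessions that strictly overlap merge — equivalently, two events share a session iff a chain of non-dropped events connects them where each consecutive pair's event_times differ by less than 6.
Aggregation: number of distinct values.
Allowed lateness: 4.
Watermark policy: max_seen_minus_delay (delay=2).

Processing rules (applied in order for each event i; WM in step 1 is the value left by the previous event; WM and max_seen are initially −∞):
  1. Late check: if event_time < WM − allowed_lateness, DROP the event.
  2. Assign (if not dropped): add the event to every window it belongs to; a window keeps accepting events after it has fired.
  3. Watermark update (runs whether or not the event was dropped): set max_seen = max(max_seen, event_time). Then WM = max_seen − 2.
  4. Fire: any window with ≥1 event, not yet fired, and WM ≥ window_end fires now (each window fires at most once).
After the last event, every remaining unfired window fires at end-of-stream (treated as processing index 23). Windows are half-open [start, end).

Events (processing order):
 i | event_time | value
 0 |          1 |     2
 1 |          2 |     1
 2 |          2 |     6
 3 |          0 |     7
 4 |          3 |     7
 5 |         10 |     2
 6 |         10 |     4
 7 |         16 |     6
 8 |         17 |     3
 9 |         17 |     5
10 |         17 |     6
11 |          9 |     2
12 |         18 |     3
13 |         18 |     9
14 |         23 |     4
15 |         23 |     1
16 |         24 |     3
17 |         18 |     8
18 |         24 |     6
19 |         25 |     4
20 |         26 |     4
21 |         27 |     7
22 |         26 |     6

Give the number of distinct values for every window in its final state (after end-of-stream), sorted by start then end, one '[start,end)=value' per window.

[0,9)=4 [10,16)=2 [16,33)=8

i=0 t=1 v=2: → [1,7); WM=-1
i=1 t=2 v=1: → [1,8); WM=0
i=2 t=2 v=6: → [1,8); WM=0
i=3 t=0 v=7: → [0,8); WM=0
i=4 t=3 v=7: → [0,9); WM=1
i=5 t=10 v=2: → [10,16); WM=8
i=6 t=10 v=4: → [10,16); WM=8
i=7 t=16 v=6: → [16,22); WM=14
i=8 t=17 v=3: → [16,23); WM=15
i=9 t=17 v=5: → [16,23); WM=15
i=10 t=17 v=6: → [16,23); WM=15
i=11 t=9 v=2: DROP (t<15-4); WM=15
i=12 t=18 v=3: → [16,24); WM=16
i=13 t=18 v=9: → [16,24); WM=16
i=14 t=23 v=4: → [16,29); WM=21
i=15 t=23 v=1: → [16,29); WM=21
i=16 t=24 v=3: → [16,30); WM=22
i=17 t=18 v=8: → [16,30); WM=22
i=18 t=24 v=6: → [16,30); WM=22
i=19 t=25 v=4: → [16,31); WM=23
i=20 t=26 v=4: → [16,32); WM=24
i=21 t=27 v=7: → [16,33); WM=25
i=22 t=26 v=6: → [16,33); WM=25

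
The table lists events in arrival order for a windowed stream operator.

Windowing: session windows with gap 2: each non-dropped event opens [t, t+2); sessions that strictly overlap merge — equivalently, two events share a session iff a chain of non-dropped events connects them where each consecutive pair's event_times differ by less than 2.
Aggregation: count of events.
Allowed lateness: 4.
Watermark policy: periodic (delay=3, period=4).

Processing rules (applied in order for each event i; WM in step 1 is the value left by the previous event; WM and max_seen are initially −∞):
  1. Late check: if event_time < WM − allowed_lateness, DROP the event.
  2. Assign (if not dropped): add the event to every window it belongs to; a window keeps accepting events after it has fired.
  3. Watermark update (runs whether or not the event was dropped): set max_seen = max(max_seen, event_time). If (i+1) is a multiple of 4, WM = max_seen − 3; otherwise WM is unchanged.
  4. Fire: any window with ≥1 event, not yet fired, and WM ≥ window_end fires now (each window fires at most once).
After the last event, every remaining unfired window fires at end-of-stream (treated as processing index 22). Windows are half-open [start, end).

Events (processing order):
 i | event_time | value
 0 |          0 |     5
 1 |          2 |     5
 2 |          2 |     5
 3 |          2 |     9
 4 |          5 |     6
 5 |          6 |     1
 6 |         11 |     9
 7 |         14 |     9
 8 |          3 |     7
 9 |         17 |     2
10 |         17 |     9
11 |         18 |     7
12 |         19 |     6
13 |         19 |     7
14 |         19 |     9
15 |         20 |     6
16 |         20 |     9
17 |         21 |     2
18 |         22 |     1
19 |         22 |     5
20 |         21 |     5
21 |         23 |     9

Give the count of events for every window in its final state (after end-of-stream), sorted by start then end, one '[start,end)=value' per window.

i=0 t=0 v=5: → [0,2); WM=−∞
i=1 t=2 v=5: → [2,4); WM=−∞
i=2 t=2 v=5: → [2,4); WM=−∞
i=3 t=2 v=9: → [2,4); WM=-1
i=4 t=5 v=6: → [5,7); WM=-1
i=5 t=6 v=1: → [5,8); WM=-1
i=6 t=11 v=9: → [11,13); WM=-1
i=7 t=14 v=9: → [14,16); WM=11
i=8 t=3 v=7: DROP (t<11-4); WM=11
i=9 t=17 v=2: → [17,19); WM=11
i=10 t=17 v=9: → [17,19); WM=11
i=11 t=18 v=7: → [17,20); WM=15
i=12 t=19 v=6: → [17,21); WM=15
i=13 t=19 v=7: → [17,21); WM=15
i=14 t=19 v=9: → [17,21); WM=15
i=15 t=20 v=6: → [17,22); WM=17
i=16 t=20 v=9: → [17,22); WM=17
i=17 t=21 v=2: → [17,23); WM=17
i=18 t=22 v=1: → [17,24); WM=17
i=19 t=22 v=5: → [17,24); WM=19
i=20 t=21 v=5: → [17,24); WM=19
i=21 t=23 v=9: → [17,25); WM=19

[0,2)=1 [2,4)=3 [5,8)=2 [11,13)=1 [14,16)=1 [17,25)=13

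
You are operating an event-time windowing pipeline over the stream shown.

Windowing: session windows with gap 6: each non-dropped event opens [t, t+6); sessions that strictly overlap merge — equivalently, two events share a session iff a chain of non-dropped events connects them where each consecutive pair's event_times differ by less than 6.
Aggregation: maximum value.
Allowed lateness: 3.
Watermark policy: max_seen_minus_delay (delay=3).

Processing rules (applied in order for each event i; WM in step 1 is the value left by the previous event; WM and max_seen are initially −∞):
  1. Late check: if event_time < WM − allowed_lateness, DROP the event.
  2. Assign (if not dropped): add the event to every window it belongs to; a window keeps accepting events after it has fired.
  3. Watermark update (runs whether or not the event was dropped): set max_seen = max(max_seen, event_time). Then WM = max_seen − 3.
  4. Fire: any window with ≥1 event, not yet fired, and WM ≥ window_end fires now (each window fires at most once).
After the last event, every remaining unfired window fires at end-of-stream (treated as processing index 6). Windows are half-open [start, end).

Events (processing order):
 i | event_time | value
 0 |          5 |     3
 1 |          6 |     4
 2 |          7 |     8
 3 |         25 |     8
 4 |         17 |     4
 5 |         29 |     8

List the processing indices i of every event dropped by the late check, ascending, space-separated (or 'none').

i=0 t=5 v=3: → [5,11); WM=2
i=1 t=6 v=4: → [5,12); WM=3
i=2 t=7 v=8: → [5,13); WM=4
i=3 t=25 v=8: → [25,31); WM=22
i=4 t=17 v=4: DROP (t<22-3); WM=22
i=5 t=29 v=8: → [25,35); WM=26

4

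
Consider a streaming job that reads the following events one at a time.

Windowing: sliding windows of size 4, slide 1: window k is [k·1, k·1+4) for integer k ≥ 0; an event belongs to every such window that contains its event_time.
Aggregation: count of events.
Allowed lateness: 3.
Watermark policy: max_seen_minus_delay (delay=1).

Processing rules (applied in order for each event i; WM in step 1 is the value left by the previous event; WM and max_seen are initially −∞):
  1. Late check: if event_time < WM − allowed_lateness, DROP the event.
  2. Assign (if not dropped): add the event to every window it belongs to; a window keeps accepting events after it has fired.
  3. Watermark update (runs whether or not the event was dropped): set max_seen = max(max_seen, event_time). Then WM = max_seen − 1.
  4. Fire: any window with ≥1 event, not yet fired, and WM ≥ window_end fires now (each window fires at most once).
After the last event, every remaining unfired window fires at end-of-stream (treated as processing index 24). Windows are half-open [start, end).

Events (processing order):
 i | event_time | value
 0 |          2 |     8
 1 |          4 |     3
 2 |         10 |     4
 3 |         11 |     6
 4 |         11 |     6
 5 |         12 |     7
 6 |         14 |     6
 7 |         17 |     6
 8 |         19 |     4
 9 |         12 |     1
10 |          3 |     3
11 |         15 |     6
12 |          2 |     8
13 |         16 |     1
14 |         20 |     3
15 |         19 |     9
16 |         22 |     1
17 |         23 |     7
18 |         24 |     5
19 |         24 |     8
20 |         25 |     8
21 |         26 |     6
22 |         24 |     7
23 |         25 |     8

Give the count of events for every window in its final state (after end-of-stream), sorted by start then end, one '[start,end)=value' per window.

i=0 t=2 v=8: → [2,6),[1,5),[0,4); WM=1
i=1 t=4 v=3: → [4,8),[3,7),[2,6),[1,5); WM=3
i=2 t=10 v=4: → [10,14),[9,13),[8,12),[7,11); WM=9; [0,4) fires=1 [1,5) fires=2 [2,6) fires=2 [3,7) fires=1 [4,8) fires=1
i=3 t=11 v=6: → [11,15),[10,14),[9,13),[8,12); WM=10
i=4 t=11 v=6: → [11,15),[10,14),[9,13),[8,12); WM=10
i=5 t=12 v=7: → [12,16),[11,15),[10,14),[9,13); WM=11; [7,11) fires=1
i=6 t=14 v=6: → [14,18),[13,17),[12,16),[11,15); WM=13; [8,12) fires=3 [9,13) fires=4
i=7 t=17 v=6: → [17,21),[16,20),[15,19),[14,18); WM=16; [10,14) fires=4 [11,15) fires=4 [12,16) fires=2
i=8 t=19 v=4: → [19,23),[18,22),[17,21),[16,20); WM=18; [13,17) fires=1 [14,18) fires=2
i=9 t=12 v=1: DROP (t<18-3); WM=18
i=10 t=3 v=3: DROP (t<18-3); WM=18
i=11 t=15 v=6: → [15,19),[14,18),[13,17),[12,16); WM=18
i=12 t=2 v=8: DROP (t<18-3); WM=18
i=13 t=16 v=1: → [16,20),[15,19),[14,18),[13,17); WM=18
i=14 t=20 v=3: → [20,24),[19,23),[18,22),[17,21); WM=19; [15,19) fires=3
i=15 t=19 v=9: → [19,23),[18,22),[17,21),[16,20); WM=19
i=16 t=22 v=1: → [22,26),[21,25),[20,24),[19,23); WM=21; [16,20) fires=4 [17,21) fires=4
i=17 t=23 v=7: → [23,27),[22,26),[21,25),[20,24); WM=22; [18,22) fires=3
i=18 t=24 v=5: → [24,28),[23,27),[22,26),[21,25); WM=23; [19,23) fires=4
i=19 t=24 v=8: → [24,28),[23,27),[22,26),[21,25); WM=23
i=20 t=25 v=8: → [25,29),[24,28),[23,27),[22,26); WM=24; [20,24) fires=3
i=21 t=26 v=6: → [26,30),[25,29),[24,28),[23,27); WM=25; [21,25) fires=4
i=22 t=24 v=7: → [24,28),[23,27),[22,26),[21,25); WM=25
i=23 t=25 v=8: → [25,29),[24,28),[23,27),[22,26); WM=25

[0,4)=1 [1,5)=2 [2,6)=2 [3,7)=1 [4,8)=1 [7,11)=1 [8,12)=3 [9,13)=4 [10,14)=4 [11,15)=4 [12,16)=3 [13,17)=3 [14,18)=4 [15,19)=3 [16,20)=4 [17,21)=4 [18,22)=3 [19,23)=4 [20,24)=3 [21,25)=5 [22,26)=7 [23,27)=7 [24,28)=6 [25,29)=3 [26,30)=1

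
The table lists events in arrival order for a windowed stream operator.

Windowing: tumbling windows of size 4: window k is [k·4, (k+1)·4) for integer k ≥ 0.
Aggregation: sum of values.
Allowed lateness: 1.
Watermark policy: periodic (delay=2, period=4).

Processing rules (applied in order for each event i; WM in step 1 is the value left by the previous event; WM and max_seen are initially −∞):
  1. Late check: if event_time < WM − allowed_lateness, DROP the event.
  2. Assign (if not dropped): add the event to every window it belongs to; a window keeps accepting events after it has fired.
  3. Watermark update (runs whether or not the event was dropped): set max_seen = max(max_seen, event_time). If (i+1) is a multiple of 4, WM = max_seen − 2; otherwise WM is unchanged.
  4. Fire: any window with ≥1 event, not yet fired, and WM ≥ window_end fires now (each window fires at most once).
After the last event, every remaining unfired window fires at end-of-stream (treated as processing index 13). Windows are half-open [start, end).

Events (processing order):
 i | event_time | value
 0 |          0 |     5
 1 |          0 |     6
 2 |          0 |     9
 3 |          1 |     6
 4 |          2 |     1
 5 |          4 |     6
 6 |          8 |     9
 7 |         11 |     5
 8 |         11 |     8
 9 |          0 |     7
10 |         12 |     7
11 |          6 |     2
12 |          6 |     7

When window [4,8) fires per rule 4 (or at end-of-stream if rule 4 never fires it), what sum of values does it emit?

i=0 t=0 v=5: → [0,4); WM=−∞
i=1 t=0 v=6: → [0,4); WM=−∞
i=2 t=0 v=9: → [0,4); WM=−∞
i=3 t=1 v=6: → [0,4); WM=-1
i=4 t=2 v=1: → [0,4); WM=-1
i=5 t=4 v=6: → [4,8); WM=-1
i=6 t=8 v=9: → [8,12); WM=-1
i=7 t=11 v=5: → [8,12); WM=9; [0,4) fires=27 [4,8) fires=6
i=8 t=11 v=8: → [8,12); WM=9
i=9 t=0 v=7: DROP (t<9-1); WM=9
i=10 t=12 v=7: → [12,16); WM=9
i=11 t=6 v=2: DROP (t<9-1); WM=10
i=12 t=6 v=7: DROP (t<10-1); WM=10

6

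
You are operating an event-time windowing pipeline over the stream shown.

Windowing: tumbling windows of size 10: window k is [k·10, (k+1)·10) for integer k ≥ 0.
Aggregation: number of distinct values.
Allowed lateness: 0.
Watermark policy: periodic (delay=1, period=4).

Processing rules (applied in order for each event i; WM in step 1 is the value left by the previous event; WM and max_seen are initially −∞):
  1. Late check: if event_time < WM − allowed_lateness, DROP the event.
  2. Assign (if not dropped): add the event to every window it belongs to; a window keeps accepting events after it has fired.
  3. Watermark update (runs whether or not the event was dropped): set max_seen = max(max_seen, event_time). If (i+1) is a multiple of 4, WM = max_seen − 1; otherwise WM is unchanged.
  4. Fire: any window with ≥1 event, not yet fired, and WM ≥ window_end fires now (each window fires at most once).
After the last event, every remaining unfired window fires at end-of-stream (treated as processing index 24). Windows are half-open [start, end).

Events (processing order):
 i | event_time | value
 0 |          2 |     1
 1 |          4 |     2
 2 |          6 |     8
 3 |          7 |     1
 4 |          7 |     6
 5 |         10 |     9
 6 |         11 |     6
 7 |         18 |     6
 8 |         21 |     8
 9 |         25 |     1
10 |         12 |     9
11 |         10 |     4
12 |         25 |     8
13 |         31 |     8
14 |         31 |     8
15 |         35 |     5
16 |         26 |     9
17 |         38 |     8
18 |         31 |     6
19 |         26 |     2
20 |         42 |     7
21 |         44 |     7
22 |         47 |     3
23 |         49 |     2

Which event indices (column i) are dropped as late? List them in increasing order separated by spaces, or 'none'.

i=0 t=2 v=1: → [0,10); WM=−∞
i=1 t=4 v=2: → [0,10); WM=−∞
i=2 t=6 v=8: → [0,10); WM=−∞
i=3 t=7 v=1: → [0,10); WM=6
i=4 t=7 v=6: → [0,10); WM=6
i=5 t=10 v=9: → [10,20); WM=6
i=6 t=11 v=6: → [10,20); WM=6
i=7 t=18 v=6: → [10,20); WM=17; [0,10) fires=4
i=8 t=21 v=8: → [20,30); WM=17
i=9 t=25 v=1: → [20,30); WM=17
i=10 t=12 v=9: DROP (t<17-0); WM=17
i=11 t=10 v=4: DROP (t<17-0); WM=24; [10,20) fires=2
i=12 t=25 v=8: → [20,30); WM=24
i=13 t=31 v=8: → [30,40); WM=24
i=14 t=31 v=8: → [30,40); WM=24
i=15 t=35 v=5: → [30,40); WM=34; [20,30) fires=2
i=16 t=26 v=9: DROP (t<34-0); WM=34
i=17 t=38 v=8: → [30,40); WM=34
i=18 t=31 v=6: DROP (t<34-0); WM=34
i=19 t=26 v=2: DROP (t<34-0); WM=37
i=20 t=42 v=7: → [40,50); WM=37
i=21 t=44 v=7: → [40,50); WM=37
i=22 t=47 v=3: → [40,50); WM=37
i=23 t=49 v=2: → [40,50); WM=48; [30,40) fires=2

10 11 16 18 19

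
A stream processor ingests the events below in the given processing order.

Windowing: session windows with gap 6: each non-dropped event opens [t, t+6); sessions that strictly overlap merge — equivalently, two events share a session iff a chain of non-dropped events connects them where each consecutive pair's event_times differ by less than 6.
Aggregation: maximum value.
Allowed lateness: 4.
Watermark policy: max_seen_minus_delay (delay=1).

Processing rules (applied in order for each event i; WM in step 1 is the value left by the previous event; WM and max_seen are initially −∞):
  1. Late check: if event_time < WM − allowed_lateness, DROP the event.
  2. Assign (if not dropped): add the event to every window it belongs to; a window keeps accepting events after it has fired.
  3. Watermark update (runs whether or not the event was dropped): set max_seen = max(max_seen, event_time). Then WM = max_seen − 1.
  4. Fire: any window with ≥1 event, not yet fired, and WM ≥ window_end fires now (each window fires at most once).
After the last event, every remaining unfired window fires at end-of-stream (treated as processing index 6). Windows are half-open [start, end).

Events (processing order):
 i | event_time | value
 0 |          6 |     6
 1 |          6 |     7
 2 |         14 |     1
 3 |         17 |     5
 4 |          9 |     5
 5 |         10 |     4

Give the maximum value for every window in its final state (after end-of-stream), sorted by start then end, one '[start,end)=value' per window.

i=0 t=6 v=6: → [6,12); WM=5
i=1 t=6 v=7: → [6,12); WM=5
i=2 t=14 v=1: → [14,20); WM=13
i=3 t=17 v=5: → [14,23); WM=16
i=4 t=9 v=5: DROP (t<16-4); WM=16
i=5 t=10 v=4: DROP (t<16-4); WM=16

[6,12)=7 [14,23)=5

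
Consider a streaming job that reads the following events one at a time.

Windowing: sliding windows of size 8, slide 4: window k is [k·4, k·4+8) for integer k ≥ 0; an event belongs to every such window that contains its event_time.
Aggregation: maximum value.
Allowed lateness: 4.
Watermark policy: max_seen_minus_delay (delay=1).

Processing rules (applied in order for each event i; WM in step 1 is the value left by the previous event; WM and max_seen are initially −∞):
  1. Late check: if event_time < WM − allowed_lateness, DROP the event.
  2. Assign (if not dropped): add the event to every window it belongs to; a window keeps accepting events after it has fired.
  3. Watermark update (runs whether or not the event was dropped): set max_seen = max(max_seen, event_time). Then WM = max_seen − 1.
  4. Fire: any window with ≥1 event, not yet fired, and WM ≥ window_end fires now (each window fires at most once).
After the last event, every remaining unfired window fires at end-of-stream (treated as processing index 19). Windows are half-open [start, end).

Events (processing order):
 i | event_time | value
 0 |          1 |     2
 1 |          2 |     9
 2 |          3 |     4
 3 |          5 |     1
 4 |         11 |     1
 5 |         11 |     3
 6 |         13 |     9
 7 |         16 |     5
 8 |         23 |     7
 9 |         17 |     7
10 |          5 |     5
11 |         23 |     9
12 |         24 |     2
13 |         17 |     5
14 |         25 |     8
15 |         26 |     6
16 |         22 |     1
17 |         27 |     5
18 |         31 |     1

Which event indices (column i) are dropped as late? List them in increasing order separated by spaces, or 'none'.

9 10 13

i=0 t=1 v=2: → [0,8); WM=0
i=1 t=2 v=9: → [0,8); WM=1
i=2 t=3 v=4: → [0,8); WM=2
i=3 t=5 v=1: → [4,12),[0,8); WM=4
i=4 t=11 v=1: → [8,16),[4,12); WM=10; [0,8) fires=9
i=5 t=11 v=3: → [8,16),[4,12); WM=10
i=6 t=13 v=9: → [12,20),[8,16); WM=12; [4,12) fires=3
i=7 t=16 v=5: → [16,24),[12,20); WM=15
i=8 t=23 v=7: → [20,28),[16,24); WM=22; [8,16) fires=9 [12,20) fires=9
i=9 t=17 v=7: DROP (t<22-4); WM=22
i=10 t=5 v=5: DROP (t<22-4); WM=22
i=11 t=23 v=9: → [20,28),[16,24); WM=22
i=12 t=24 v=2: → [24,32),[20,28); WM=23
i=13 t=17 v=5: DROP (t<23-4); WM=23
i=14 t=25 v=8: → [24,32),[20,28); WM=24; [16,24) fires=9
i=15 t=26 v=6: → [24,32),[20,28); WM=25
i=16 t=22 v=1: → [20,28),[16,24); WM=25
i=17 t=27 v=5: → [24,32),[20,28); WM=26
i=18 t=31 v=1: → [28,36),[24,32); WM=30; [20,28) fires=9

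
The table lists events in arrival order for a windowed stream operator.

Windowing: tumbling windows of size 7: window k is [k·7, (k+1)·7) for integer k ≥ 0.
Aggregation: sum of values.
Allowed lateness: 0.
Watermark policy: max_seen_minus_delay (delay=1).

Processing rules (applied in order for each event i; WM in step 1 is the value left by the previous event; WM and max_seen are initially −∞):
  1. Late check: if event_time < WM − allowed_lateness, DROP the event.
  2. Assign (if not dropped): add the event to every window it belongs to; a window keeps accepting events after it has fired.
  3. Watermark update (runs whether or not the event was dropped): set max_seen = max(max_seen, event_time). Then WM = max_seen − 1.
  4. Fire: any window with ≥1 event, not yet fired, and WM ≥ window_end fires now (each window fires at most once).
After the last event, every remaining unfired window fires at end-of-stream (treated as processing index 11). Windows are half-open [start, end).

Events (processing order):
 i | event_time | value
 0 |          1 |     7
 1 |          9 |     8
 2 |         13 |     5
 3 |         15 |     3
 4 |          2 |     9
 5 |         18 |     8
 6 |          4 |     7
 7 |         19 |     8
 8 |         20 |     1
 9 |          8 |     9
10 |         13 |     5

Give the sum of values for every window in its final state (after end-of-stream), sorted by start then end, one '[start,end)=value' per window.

i=0 t=1 v=7: → [0,7); WM=0
i=1 t=9 v=8: → [7,14); WM=8; [0,7) fires=7
i=2 t=13 v=5: → [7,14); WM=12
i=3 t=15 v=3: → [14,21); WM=14; [7,14) fires=13
i=4 t=2 v=9: DROP (t<14-0); WM=14
i=5 t=18 v=8: → [14,21); WM=17
i=6 t=4 v=7: DROP (t<17-0); WM=17
i=7 t=19 v=8: → [14,21); WM=18
i=8 t=20 v=1: → [14,21); WM=19
i=9 t=8 v=9: DROP (t<19-0); WM=19
i=10 t=13 v=5: DROP (t<19-0); WM=19

[0,7)=7 [7,14)=13 [14,21)=20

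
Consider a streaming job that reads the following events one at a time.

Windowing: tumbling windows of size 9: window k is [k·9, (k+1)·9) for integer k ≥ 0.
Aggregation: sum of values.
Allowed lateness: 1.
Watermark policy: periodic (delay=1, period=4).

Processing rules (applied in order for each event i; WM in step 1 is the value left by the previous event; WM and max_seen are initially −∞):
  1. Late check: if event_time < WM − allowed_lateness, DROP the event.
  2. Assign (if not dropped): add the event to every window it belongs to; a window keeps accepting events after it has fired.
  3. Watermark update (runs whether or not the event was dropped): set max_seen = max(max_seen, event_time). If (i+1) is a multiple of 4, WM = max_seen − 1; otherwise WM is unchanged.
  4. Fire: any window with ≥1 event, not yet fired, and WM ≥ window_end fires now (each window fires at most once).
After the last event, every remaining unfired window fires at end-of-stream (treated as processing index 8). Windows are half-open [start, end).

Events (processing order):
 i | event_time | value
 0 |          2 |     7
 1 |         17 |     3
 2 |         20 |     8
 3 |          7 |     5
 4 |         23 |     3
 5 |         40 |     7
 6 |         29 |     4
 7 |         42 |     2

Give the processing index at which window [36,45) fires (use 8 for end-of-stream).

i=0 t=2 v=7: → [0,9); WM=−∞
i=1 t=17 v=3: → [9,18); WM=−∞
i=2 t=20 v=8: → [18,27); WM=−∞
i=3 t=7 v=5: → [0,9); WM=19; [0,9) fires=12 [9,18) fires=3
i=4 t=23 v=3: → [18,27); WM=19
i=5 t=40 v=7: → [36,45); WM=19
i=6 t=29 v=4: → [27,36); WM=19
i=7 t=42 v=2: → [36,45); WM=41; [18,27) fires=11 [27,36) fires=4

8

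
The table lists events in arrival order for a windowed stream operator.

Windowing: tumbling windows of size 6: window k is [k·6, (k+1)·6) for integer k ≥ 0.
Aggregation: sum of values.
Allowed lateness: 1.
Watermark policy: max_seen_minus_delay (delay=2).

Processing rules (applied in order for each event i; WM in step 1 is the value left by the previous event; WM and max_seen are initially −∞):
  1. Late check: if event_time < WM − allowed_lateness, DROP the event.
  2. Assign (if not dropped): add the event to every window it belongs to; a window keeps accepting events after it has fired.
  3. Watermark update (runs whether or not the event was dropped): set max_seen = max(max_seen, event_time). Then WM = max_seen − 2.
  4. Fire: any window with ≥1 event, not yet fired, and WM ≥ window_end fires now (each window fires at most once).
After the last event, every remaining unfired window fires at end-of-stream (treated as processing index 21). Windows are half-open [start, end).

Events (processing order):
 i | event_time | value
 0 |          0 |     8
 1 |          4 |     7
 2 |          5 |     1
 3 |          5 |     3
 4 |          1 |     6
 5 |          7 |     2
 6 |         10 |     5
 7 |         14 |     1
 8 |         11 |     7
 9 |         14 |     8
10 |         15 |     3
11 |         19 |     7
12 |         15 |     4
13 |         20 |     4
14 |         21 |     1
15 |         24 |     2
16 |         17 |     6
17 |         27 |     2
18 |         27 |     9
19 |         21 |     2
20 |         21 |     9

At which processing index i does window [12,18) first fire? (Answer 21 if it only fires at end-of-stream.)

i=0 t=0 v=8: → [0,6); WM=-2
i=1 t=4 v=7: → [0,6); WM=2
i=2 t=5 v=1: → [0,6); WM=3
i=3 t=5 v=3: → [0,6); WM=3
i=4 t=1 v=6: DROP (t<3-1); WM=3
i=5 t=7 v=2: → [6,12); WM=5
i=6 t=10 v=5: → [6,12); WM=8; [0,6) fires=19
i=7 t=14 v=1: → [12,18); WM=12; [6,12) fires=7
i=8 t=11 v=7: → [6,12); WM=12
i=9 t=14 v=8: → [12,18); WM=12
i=10 t=15 v=3: → [12,18); WM=13
i=11 t=19 v=7: → [18,24); WM=17
i=12 t=15 v=4: DROP (t<17-1); WM=17
i=13 t=20 v=4: → [18,24); WM=18; [12,18) fires=12
i=14 t=21 v=1: → [18,24); WM=19
i=15 t=24 v=2: → [24,30); WM=22
i=16 t=17 v=6: DROP (t<22-1); WM=22
i=17 t=27 v=2: → [24,30); WM=25; [18,24) fires=12
i=18 t=27 v=9: → [24,30); WM=25
i=19 t=21 v=2: DROP (t<25-1); WM=25
i=20 t=21 v=9: DROP (t<25-1); WM=25

13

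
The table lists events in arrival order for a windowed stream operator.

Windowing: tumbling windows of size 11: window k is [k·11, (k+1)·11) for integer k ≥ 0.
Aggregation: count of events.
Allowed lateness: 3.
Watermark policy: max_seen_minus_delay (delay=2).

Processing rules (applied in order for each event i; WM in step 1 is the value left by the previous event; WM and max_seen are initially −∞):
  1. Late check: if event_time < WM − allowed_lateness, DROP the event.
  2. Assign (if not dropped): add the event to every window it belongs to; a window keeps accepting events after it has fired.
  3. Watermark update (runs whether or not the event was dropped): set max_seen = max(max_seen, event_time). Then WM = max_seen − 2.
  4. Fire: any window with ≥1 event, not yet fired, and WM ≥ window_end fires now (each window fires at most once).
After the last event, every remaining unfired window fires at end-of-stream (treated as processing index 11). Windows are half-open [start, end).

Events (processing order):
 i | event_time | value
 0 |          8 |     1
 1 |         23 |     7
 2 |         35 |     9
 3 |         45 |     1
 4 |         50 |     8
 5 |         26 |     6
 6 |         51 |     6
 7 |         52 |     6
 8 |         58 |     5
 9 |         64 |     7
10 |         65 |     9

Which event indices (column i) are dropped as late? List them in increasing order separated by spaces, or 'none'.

i=0 t=8 v=1: → [0,11); WM=6
i=1 t=23 v=7: → [22,33); WM=21; [0,11) fires=1
i=2 t=35 v=9: → [33,44); WM=33; [22,33) fires=1
i=3 t=45 v=1: → [44,55); WM=43
i=4 t=50 v=8: → [44,55); WM=48; [33,44) fires=1
i=5 t=26 v=6: DROP (t<48-3); WM=48
i=6 t=51 v=6: → [44,55); WM=49
i=7 t=52 v=6: → [44,55); WM=50
i=8 t=58 v=5: → [55,66); WM=56; [44,55) fires=4
i=9 t=64 v=7: → [55,66); WM=62
i=10 t=65 v=9: → [55,66); WM=63

5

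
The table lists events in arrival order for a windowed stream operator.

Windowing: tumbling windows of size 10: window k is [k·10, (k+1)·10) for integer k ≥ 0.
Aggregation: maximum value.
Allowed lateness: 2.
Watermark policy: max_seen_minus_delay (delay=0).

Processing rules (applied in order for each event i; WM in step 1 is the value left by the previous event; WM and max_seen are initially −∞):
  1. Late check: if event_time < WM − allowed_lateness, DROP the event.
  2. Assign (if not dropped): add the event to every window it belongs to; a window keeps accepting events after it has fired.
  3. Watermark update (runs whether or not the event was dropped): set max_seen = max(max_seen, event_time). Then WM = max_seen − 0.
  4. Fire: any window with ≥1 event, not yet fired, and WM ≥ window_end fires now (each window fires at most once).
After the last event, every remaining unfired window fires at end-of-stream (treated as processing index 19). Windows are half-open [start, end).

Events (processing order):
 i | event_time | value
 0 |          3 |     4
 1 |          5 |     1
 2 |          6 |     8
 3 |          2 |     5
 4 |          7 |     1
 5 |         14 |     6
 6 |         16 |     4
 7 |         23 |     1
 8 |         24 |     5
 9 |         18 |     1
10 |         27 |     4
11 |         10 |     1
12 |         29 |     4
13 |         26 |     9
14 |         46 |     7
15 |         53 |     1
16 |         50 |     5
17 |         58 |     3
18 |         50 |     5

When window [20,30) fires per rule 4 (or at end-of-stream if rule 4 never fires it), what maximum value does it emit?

5

i=0 t=3 v=4: → [0,10); WM=3
i=1 t=5 v=1: → [0,10); WM=5
i=2 t=6 v=8: → [0,10); WM=6
i=3 t=2 v=5: DROP (t<6-2); WM=6
i=4 t=7 v=1: → [0,10); WM=7
i=5 t=14 v=6: → [10,20); WM=14; [0,10) fires=8
i=6 t=16 v=4: → [10,20); WM=16
i=7 t=23 v=1: → [20,30); WM=23; [10,20) fires=6
i=8 t=24 v=5: → [20,30); WM=24
i=9 t=18 v=1: DROP (t<24-2); WM=24
i=10 t=27 v=4: → [20,30); WM=27
i=11 t=10 v=1: DROP (t<27-2); WM=27
i=12 t=29 v=4: → [20,30); WM=29
i=13 t=26 v=9: DROP (t<29-2); WM=29
i=14 t=46 v=7: → [40,50); WM=46; [20,30) fires=5
i=15 t=53 v=1: → [50,60); WM=53; [40,50) fires=7
i=16 t=50 v=5: DROP (t<53-2); WM=53
i=17 t=58 v=3: → [50,60); WM=58
i=18 t=50 v=5: DROP (t<58-2); WM=58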